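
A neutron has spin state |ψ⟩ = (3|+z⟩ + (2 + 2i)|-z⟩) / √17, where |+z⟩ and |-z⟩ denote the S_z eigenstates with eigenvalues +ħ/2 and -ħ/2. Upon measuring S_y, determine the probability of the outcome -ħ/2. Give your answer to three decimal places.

|-y⟩ = (|+z⟩ - i|-z⟩)/√2, so ⟨-y|ψ⟩ = (1 + 2i) / (√2·√17).
P = |1 + 2i|² / 34 = 5/34.

0.147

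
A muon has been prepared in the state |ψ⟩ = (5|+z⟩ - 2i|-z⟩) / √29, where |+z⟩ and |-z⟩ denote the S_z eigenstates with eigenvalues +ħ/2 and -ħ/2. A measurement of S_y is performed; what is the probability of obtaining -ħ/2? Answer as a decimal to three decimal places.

0.845

|-y⟩ = (|+z⟩ - i|-z⟩)/√2, so ⟨-y|ψ⟩ = (7) / (√2·√29).
P = |7|² / 58 = 49/58.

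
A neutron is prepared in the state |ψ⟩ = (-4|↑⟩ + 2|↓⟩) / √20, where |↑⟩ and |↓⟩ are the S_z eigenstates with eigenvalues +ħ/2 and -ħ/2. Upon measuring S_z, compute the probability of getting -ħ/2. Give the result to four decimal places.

The -ħ/2 outcome corresponds to |↓⟩. Its amplitude in |ψ⟩ is 2/√20.
P = |2|² / 20 = 4/20.

0.2000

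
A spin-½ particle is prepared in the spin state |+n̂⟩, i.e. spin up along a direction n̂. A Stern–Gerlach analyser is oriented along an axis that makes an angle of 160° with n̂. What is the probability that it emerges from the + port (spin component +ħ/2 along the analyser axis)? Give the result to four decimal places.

0.0302

For spin-½, the probability of finding spin-up along an axis at angle θ to the initial spin direction is cos²(θ/2); spin-down is sin²(θ/2).
θ = 160°, so P = cos²(80°) ≈ 0.0302.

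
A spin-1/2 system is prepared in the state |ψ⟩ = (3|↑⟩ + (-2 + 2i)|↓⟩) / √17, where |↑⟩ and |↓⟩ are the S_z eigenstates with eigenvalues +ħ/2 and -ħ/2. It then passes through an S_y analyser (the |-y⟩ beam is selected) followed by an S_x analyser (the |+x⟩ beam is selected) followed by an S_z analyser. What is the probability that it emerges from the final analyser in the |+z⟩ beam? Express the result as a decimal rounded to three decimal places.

First analyser (S_y): P(|-y⟩) = |⟨-y|ψ⟩|² = 5/34.
After stage 1 the state is |-y⟩; P(|+x⟩) = |⟨+x|-y⟩|² = 1/2.
After stage 2 the state is |+x⟩; P(|+z⟩) = |⟨+z|+x⟩|² = 1/2.
Joint probability = 5/34 × 1/2 × 1/2 = 0.037.

0.037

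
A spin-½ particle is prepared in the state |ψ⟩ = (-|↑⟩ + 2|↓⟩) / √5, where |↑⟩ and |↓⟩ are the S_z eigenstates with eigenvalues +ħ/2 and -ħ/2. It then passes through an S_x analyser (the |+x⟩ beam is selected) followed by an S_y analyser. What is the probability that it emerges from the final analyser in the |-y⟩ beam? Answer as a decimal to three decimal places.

0.050

First analyser (S_x): P(|+x⟩) = |⟨+x|ψ⟩|² = 1/10.
After stage 1 the state is |+x⟩; P(|-y⟩) = |⟨-y|+x⟩|² = 1/2.
Joint probability = 1/10 × 1/2 = 0.050.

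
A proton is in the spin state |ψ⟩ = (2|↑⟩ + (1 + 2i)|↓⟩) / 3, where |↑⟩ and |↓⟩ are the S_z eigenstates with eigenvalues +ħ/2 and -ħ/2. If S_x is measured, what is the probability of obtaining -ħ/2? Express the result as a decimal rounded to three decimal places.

|-x⟩ = (|↑⟩ - |↓⟩)/√2, so ⟨-x|ψ⟩ = (1 - 2i) / (√2·3).
P = |1 - 2i|² / 18 = 5/18.

0.278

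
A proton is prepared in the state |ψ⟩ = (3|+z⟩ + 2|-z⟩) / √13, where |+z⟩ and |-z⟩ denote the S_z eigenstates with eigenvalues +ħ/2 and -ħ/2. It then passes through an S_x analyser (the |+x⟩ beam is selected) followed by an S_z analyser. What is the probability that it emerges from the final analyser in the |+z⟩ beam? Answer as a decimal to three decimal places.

First analyser (S_x): P(|+x⟩) = |⟨+x|ψ⟩|² = 25/26.
After stage 1 the state is |+x⟩; P(|+z⟩) = |⟨+z|+x⟩|² = 1/2.
Joint probability = 25/26 × 1/2 = 0.481.

0.481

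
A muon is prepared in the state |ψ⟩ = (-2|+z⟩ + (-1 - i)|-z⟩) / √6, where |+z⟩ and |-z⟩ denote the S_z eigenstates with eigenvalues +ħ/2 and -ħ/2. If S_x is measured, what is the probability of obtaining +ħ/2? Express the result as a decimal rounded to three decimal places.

|+x⟩ = (|+z⟩ + |-z⟩)/√2, so ⟨+x|ψ⟩ = (-3 - i) / (√2·√6).
P = |-3 - i|² / 12 = 10/12.

0.833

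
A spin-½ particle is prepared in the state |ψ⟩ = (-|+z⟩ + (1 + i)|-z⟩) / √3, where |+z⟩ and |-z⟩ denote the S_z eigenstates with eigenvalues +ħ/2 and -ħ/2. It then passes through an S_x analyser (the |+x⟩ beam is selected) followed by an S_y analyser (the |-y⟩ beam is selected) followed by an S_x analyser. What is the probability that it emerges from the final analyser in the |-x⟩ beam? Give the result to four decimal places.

First analyser (S_x): P(|+x⟩) = |⟨+x|ψ⟩|² = 1/6.
After stage 1 the state is |+x⟩; P(|-y⟩) = |⟨-y|+x⟩|² = 1/2.
After stage 2 the state is |-y⟩; P(|-x⟩) = |⟨-x|-y⟩|² = 1/2.
Joint probability = 1/6 × 1/2 × 1/2 = 0.0417.

0.0417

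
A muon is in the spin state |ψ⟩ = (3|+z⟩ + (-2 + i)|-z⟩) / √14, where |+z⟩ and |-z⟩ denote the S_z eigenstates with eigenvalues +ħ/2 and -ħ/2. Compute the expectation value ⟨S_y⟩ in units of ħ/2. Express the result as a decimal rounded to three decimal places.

⟨σ_y⟩ = 2 Im(a* b)/(|a|²+|b|²) with a = 3, b = (-2 + i).
a* b = (-6 + 3i), so ⟨σ_y⟩ = 6/14.
⟨S_y⟩ = (ħ/2)·⟨σ_y⟩.

0.429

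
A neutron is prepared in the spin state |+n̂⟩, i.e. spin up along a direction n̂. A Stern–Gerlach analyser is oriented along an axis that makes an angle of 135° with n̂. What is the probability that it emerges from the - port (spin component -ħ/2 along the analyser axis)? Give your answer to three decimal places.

For spin-½, the probability of finding spin-up along an axis at angle θ to the initial spin direction is cos²(θ/2); spin-down is sin²(θ/2).
θ = 135°, so P = sin²(67.5°) ≈ 0.854.

0.854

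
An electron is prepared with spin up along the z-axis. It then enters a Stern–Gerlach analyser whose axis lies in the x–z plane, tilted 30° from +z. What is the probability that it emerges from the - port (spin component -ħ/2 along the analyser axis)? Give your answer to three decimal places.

For spin-½, the probability of finding spin-up along an axis at angle θ to the initial spin direction is cos²(θ/2); spin-down is sin²(θ/2).
θ = 30°, so P = sin²(15°) ≈ 0.067.

0.067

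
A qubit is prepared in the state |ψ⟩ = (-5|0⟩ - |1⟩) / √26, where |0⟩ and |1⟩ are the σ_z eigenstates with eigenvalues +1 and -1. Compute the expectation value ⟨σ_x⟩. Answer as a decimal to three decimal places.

0.385

⟨σ_x⟩ = 2 Re(a* b)/(|a|²+|b|²) with a = -5, b = -1.
a* b = 5, so ⟨σ_x⟩ = 10/26.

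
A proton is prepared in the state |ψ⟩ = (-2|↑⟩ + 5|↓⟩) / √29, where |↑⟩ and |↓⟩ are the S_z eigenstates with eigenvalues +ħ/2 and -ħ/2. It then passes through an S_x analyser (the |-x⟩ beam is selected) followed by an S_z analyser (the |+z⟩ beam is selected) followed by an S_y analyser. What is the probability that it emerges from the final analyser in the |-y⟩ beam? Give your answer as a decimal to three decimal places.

First analyser (S_x): P(|-x⟩) = |⟨-x|ψ⟩|² = 49/58.
After stage 1 the state is |-x⟩; P(|+z⟩) = |⟨+z|-x⟩|² = 1/2.
After stage 2 the state is |+z⟩; P(|-y⟩) = |⟨-y|+z⟩|² = 1/2.
Joint probability = 49/58 × 1/2 × 1/2 = 0.211.

0.211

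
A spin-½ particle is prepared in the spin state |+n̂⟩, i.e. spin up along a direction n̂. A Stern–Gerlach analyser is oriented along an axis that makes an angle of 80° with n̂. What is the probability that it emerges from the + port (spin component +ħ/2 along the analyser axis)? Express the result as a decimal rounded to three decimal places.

0.587

For spin-½, the probability of finding spin-up along an axis at angle θ to the initial spin direction is cos²(θ/2); spin-down is sin²(θ/2).
θ = 80°, so P = cos²(40°) ≈ 0.587.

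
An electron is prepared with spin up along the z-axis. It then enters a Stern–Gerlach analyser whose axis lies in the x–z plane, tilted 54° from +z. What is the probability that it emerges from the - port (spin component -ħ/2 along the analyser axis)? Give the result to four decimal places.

0.2061

For spin-½, the probability of finding spin-up along an axis at angle θ to the initial spin direction is cos²(θ/2); spin-down is sin²(θ/2).
θ = 54°, so P = sin²(27°) ≈ 0.2061.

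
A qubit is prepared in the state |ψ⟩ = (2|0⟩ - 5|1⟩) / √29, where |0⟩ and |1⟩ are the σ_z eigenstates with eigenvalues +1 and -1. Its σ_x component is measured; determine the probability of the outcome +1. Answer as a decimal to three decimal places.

|+x⟩ = (|0⟩ + |1⟩)/√2, so ⟨+x|ψ⟩ = (-3) / (√2·√29).
P = |-3|² / 58 = 9/58.

0.155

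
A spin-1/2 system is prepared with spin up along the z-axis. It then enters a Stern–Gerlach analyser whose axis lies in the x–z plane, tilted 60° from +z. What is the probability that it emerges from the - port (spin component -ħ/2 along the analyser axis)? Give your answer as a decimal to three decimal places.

For spin-½, the probability of finding spin-up along an axis at angle θ to the initial spin direction is cos²(θ/2); spin-down is sin²(θ/2).
θ = 60°, so P = sin²(30°) ≈ 0.250.

0.250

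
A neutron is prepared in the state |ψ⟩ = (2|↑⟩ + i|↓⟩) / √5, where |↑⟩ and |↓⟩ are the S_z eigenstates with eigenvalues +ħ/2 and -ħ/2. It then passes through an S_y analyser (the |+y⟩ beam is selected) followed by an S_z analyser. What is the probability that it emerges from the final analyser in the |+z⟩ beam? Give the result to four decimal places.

First analyser (S_y): P(|+y⟩) = |⟨+y|ψ⟩|² = 9/10.
After stage 1 the state is |+y⟩; P(|+z⟩) = |⟨+z|+y⟩|² = 1/2.
Joint probability = 9/10 × 1/2 = 0.4500.

0.4500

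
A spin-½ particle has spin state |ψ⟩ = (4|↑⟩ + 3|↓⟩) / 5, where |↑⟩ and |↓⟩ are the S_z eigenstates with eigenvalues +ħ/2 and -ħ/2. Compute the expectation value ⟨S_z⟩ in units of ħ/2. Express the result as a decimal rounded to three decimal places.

0.280

⟨σ_z⟩ = |a|² - |b|² divided by |a|²+|b|², with a, b the |↑⟩, |↓⟩ amplitudes.
= (16 - 9)/25 = 7/25.
⟨S_z⟩ = (ħ/2)·⟨σ_z⟩.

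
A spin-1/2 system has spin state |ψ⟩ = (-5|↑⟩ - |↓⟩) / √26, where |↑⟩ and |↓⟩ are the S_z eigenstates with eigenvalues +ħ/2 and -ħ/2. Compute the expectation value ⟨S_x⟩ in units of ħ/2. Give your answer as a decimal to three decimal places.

⟨σ_x⟩ = 2 Re(a* b)/(|a|²+|b|²) with a = -5, b = -1.
a* b = 5, so ⟨σ_x⟩ = 10/26.
⟨S_x⟩ = (ħ/2)·⟨σ_x⟩.

0.385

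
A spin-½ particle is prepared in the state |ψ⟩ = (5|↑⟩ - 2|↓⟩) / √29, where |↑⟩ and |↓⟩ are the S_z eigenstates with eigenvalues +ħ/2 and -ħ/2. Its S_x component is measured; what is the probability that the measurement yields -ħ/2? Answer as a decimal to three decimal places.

0.845

|-x⟩ = (|↑⟩ - |↓⟩)/√2, so ⟨-x|ψ⟩ = (7) / (√2·√29).
P = |7|² / 58 = 49/58.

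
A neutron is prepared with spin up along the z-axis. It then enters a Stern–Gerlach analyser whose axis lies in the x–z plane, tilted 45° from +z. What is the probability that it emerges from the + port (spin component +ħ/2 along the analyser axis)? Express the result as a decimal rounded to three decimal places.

0.854

For spin-½, the probability of finding spin-up along an axis at angle θ to the initial spin direction is cos²(θ/2); spin-down is sin²(θ/2).
θ = 45°, so P = cos²(22.5°) ≈ 0.854.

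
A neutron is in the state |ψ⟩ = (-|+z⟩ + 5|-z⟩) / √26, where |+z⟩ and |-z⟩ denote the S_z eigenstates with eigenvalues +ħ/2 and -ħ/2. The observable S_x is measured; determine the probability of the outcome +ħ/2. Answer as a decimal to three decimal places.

0.308

|+x⟩ = (|+z⟩ + |-z⟩)/√2, so ⟨+x|ψ⟩ = (4) / (√2·√26).
P = |4|² / 52 = 16/52.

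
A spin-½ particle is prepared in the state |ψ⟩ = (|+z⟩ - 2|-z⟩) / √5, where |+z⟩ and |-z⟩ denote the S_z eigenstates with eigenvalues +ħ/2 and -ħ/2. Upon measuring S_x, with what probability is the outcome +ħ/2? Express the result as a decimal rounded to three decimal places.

|+x⟩ = (|+z⟩ + |-z⟩)/√2, so ⟨+x|ψ⟩ = (-1) / (√2·√5).
P = |-1|² / 10 = 1/10.

0.100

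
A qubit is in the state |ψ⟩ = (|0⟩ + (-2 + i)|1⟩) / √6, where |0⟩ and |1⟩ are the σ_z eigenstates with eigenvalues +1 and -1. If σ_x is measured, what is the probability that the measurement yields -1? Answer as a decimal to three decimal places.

|-x⟩ = (|0⟩ - |1⟩)/√2, so ⟨-x|ψ⟩ = (3 - i) / (√2·√6).
P = |3 - i|² / 12 = 10/12.

0.833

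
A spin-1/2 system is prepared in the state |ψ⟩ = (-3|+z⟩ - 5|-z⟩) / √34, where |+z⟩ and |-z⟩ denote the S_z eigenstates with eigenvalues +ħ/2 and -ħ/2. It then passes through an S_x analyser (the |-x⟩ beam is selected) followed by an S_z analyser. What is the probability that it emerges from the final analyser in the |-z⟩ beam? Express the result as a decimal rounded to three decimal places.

0.029

First analyser (S_x): P(|-x⟩) = |⟨-x|ψ⟩|² = 4/68.
After stage 1 the state is |-x⟩; P(|-z⟩) = |⟨-z|-x⟩|² = 1/2.
Joint probability = 4/68 × 1/2 = 0.029.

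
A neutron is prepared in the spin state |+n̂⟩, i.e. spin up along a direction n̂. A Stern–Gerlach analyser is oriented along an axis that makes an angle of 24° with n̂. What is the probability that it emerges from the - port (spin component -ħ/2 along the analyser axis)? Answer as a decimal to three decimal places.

For spin-½, the probability of finding spin-up along an axis at angle θ to the initial spin direction is cos²(θ/2); spin-down is sin²(θ/2).
θ = 24°, so P = sin²(12°) ≈ 0.043.

0.043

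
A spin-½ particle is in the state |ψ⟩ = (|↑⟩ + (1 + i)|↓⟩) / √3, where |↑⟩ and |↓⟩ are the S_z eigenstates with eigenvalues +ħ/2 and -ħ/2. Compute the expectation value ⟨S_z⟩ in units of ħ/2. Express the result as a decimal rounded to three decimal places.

⟨σ_z⟩ = |a|² - |b|² divided by |a|²+|b|², with a, b the |↑⟩, |↓⟩ amplitudes.
= (1 - 2)/3 = -1/3.
⟨S_z⟩ = (ħ/2)·⟨σ_z⟩.

-0.333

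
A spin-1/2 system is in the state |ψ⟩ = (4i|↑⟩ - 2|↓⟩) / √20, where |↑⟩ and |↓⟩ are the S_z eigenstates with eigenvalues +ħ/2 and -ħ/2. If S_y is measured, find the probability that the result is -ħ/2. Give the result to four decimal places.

|-y⟩ = (|↑⟩ - i|↓⟩)/√2, so ⟨-y|ψ⟩ = (2i) / (√2·√20).
P = |2i|² / 40 = 4/40.

0.1000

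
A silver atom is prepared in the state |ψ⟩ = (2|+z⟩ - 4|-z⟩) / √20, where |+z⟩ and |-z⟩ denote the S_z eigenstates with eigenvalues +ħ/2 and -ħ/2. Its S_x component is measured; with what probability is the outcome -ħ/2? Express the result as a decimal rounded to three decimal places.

0.900

|-x⟩ = (|+z⟩ - |-z⟩)/√2, so ⟨-x|ψ⟩ = (6) / (√2·√20).
P = |6|² / 40 = 36/40.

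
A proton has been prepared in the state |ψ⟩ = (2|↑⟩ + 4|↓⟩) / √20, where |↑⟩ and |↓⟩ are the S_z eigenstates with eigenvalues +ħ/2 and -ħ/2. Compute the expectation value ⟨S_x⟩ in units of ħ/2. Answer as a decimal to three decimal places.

0.800

⟨σ_x⟩ = 2 Re(a* b)/(|a|²+|b|²) with a = 2, b = 4.
a* b = 8, so ⟨σ_x⟩ = 16/20.
⟨S_x⟩ = (ħ/2)·⟨σ_x⟩.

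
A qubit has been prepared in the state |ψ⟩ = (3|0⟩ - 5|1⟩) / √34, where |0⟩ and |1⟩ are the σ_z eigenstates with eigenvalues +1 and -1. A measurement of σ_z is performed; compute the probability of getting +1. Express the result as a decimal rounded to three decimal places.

The +1 outcome corresponds to |0⟩. Its amplitude in |ψ⟩ is 3/√34.
P = |3|² / 34 = 9/34.

0.265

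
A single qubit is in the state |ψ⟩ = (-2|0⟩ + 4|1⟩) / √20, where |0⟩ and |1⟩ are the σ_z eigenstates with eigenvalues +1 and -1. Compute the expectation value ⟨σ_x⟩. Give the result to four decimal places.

-0.8000

⟨σ_x⟩ = 2 Re(a* b)/(|a|²+|b|²) with a = -2, b = 4.
a* b = -8, so ⟨σ_x⟩ = -16/20.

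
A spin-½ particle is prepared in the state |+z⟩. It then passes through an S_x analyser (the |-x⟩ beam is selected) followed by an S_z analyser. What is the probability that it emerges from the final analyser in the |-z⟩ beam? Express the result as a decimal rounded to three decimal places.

First analyser (S_x): from |+z⟩, P(|-x⟩) = 1/2.
After stage 1 the state is |-x⟩; P(|-z⟩) = |⟨-z|-x⟩|² = 1/2.
Joint probability = 1/2 × 1/2 = 0.250.

0.250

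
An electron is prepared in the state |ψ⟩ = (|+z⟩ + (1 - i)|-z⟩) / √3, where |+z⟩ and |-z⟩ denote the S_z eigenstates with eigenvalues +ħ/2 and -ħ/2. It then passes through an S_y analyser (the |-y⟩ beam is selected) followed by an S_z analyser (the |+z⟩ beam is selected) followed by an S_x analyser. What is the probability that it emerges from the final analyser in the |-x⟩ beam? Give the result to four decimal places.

First analyser (S_y): P(|-y⟩) = |⟨-y|ψ⟩|² = 5/6.
After stage 1 the state is |-y⟩; P(|+z⟩) = |⟨+z|-y⟩|² = 1/2.
After stage 2 the state is |+z⟩; P(|-x⟩) = |⟨-x|+z⟩|² = 1/2.
Joint probability = 5/6 × 1/2 × 1/2 = 0.2083.

0.2083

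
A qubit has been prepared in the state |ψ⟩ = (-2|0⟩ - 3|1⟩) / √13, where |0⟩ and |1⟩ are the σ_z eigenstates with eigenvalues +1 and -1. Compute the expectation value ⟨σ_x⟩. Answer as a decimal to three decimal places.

0.923

⟨σ_x⟩ = 2 Re(a* b)/(|a|²+|b|²) with a = -2, b = -3.
a* b = 6, so ⟨σ_x⟩ = 12/13.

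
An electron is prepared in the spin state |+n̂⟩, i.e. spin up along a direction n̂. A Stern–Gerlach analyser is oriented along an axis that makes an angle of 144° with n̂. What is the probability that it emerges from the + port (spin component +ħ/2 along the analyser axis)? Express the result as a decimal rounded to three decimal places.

For spin-½, the probability of finding spin-up along an axis at angle θ to the initial spin direction is cos²(θ/2); spin-down is sin²(θ/2).
θ = 144°, so P = cos²(72°) ≈ 0.095.

0.095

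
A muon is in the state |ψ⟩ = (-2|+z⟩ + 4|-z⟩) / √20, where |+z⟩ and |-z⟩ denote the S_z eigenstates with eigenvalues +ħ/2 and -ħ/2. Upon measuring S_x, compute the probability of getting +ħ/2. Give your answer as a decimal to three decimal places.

|+x⟩ = (|+z⟩ + |-z⟩)/√2, so ⟨+x|ψ⟩ = (2) / (√2·√20).
P = |2|² / 40 = 4/40.

0.100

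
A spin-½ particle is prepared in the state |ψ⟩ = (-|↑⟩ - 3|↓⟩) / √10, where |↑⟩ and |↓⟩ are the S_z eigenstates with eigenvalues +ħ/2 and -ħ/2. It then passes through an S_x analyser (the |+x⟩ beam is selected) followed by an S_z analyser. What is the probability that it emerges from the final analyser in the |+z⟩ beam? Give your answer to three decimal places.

0.400

First analyser (S_x): P(|+x⟩) = |⟨+x|ψ⟩|² = 16/20.
After stage 1 the state is |+x⟩; P(|+z⟩) = |⟨+z|+x⟩|² = 1/2.
Joint probability = 16/20 × 1/2 = 0.400.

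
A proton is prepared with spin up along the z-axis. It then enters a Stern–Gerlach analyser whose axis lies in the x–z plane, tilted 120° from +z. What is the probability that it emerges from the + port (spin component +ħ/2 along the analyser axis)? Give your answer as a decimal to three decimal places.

0.250

For spin-½, the probability of finding spin-up along an axis at angle θ to the initial spin direction is cos²(θ/2); spin-down is sin²(θ/2).
θ = 120°, so P = cos²(60°) ≈ 0.250.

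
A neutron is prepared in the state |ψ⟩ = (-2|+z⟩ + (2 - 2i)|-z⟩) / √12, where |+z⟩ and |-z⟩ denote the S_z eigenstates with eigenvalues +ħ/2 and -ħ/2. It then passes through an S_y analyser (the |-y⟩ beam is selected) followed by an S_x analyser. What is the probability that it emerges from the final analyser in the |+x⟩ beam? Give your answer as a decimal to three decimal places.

First analyser (S_y): P(|-y⟩) = |⟨-y|ψ⟩|² = 4/24.
After stage 1 the state is |-y⟩; P(|+x⟩) = |⟨+x|-y⟩|² = 1/2.
Joint probability = 4/24 × 1/2 = 0.083.

0.083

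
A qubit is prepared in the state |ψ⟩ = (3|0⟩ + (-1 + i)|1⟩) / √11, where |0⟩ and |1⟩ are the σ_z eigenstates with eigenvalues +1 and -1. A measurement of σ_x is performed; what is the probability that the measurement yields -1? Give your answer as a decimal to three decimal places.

0.773

|-x⟩ = (|0⟩ - |1⟩)/√2, so ⟨-x|ψ⟩ = (4 - i) / (√2·√11).
P = |4 - i|² / 22 = 17/22.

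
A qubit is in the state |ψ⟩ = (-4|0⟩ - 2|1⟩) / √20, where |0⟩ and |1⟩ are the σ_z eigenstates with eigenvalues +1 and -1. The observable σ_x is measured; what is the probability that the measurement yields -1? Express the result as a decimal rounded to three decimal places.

|-x⟩ = (|0⟩ - |1⟩)/√2, so ⟨-x|ψ⟩ = (-2) / (√2·√20).
P = |-2|² / 40 = 4/40.

0.100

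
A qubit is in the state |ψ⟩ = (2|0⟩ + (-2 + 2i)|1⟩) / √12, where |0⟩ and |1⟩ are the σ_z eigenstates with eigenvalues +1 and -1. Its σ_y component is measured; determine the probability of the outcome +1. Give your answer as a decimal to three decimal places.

|+y⟩ = (|0⟩ + i|1⟩)/√2, so ⟨+y|ψ⟩ = (4 + 2i) / (√2·√12).
P = |4 + 2i|² / 24 = 20/24.

0.833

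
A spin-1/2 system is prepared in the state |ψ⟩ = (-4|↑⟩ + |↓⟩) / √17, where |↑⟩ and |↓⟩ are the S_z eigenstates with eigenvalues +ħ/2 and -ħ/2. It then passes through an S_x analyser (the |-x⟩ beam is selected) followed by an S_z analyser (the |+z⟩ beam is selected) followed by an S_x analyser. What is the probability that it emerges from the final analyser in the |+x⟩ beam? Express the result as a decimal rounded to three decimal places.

First analyser (S_x): P(|-x⟩) = |⟨-x|ψ⟩|² = 25/34.
After stage 1 the state is |-x⟩; P(|+z⟩) = |⟨+z|-x⟩|² = 1/2.
After stage 2 the state is |+z⟩; P(|+x⟩) = |⟨+x|+z⟩|² = 1/2.
Joint probability = 25/34 × 1/2 × 1/2 = 0.184.

0.184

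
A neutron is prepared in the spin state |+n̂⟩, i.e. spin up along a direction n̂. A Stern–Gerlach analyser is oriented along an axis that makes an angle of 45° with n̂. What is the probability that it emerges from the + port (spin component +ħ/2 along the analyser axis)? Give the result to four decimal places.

For spin-½, the probability of finding spin-up along an axis at angle θ to the initial spin direction is cos²(θ/2); spin-down is sin²(θ/2).
θ = 45°, so P = cos²(22.5°) ≈ 0.8536.

0.8536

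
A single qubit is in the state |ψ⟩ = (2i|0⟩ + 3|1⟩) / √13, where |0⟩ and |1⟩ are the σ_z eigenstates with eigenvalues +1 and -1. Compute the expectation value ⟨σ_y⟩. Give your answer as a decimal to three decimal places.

-0.923

⟨σ_y⟩ = 2 Im(a* b)/(|a|²+|b|²) with a = 2i, b = 3.
a* b = -6i, so ⟨σ_y⟩ = -12/13.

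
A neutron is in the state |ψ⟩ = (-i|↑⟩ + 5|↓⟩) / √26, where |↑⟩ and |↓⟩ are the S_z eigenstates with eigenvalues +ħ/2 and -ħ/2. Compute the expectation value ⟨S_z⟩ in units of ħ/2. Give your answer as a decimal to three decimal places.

-0.923

⟨σ_z⟩ = |a|² - |b|² divided by |a|²+|b|², with a, b the |↑⟩, |↓⟩ amplitudes.
= (1 - 25)/26 = -24/26.
⟨S_z⟩ = (ħ/2)·⟨σ_z⟩.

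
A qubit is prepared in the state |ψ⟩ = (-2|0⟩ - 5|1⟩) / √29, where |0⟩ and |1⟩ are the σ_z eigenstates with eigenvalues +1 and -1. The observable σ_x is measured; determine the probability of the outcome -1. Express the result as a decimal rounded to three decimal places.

|-x⟩ = (|0⟩ - |1⟩)/√2, so ⟨-x|ψ⟩ = (3) / (√2·√29).
P = |3|² / 58 = 9/58.

0.155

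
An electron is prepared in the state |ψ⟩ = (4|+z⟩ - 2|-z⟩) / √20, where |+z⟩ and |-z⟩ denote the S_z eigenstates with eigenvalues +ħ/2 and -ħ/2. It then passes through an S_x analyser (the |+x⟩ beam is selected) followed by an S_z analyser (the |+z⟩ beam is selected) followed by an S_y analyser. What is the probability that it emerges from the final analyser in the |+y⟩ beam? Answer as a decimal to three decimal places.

First analyser (S_x): P(|+x⟩) = |⟨+x|ψ⟩|² = 4/40.
After stage 1 the state is |+x⟩; P(|+z⟩) = |⟨+z|+x⟩|² = 1/2.
After stage 2 the state is |+z⟩; P(|+y⟩) = |⟨+y|+z⟩|² = 1/2.
Joint probability = 4/40 × 1/2 × 1/2 = 0.025.

0.025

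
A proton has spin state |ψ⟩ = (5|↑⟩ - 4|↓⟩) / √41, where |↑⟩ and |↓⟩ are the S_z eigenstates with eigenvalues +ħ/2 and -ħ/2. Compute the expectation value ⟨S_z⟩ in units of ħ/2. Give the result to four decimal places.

0.2195

⟨σ_z⟩ = |a|² - |b|² divided by |a|²+|b|², with a, b the |↑⟩, |↓⟩ amplitudes.
= (25 - 16)/41 = 9/41.
⟨S_z⟩ = (ħ/2)·⟨σ_z⟩.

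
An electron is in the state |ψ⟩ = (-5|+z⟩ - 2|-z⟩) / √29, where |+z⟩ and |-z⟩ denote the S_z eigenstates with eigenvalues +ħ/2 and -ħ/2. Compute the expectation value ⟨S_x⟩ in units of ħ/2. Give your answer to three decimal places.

0.690

⟨σ_x⟩ = 2 Re(a* b)/(|a|²+|b|²) with a = -5, b = -2.
a* b = 10, so ⟨σ_x⟩ = 20/29.
⟨S_x⟩ = (ħ/2)·⟨σ_x⟩.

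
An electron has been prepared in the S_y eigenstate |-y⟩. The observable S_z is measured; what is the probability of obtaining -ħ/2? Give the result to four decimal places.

In the S_z basis, |-y⟩ = (|↑⟩ - i|↓⟩)/√2 and |-z⟩ = |↓⟩.
|⟨-z|-y⟩|² = 1/2.

0.5000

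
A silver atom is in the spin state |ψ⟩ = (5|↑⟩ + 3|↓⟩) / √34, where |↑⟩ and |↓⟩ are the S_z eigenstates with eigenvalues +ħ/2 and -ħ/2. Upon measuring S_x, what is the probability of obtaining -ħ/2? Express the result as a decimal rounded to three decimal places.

|-x⟩ = (|↑⟩ - |↓⟩)/√2, so ⟨-x|ψ⟩ = (2) / (√2·√34).
P = |2|² / 68 = 4/68.

0.059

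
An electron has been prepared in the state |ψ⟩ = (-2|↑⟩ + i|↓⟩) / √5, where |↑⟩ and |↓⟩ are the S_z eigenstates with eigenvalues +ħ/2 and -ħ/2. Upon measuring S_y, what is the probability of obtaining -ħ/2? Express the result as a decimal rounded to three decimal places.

0.900

|-y⟩ = (|↑⟩ - i|↓⟩)/√2, so ⟨-y|ψ⟩ = (-3) / (√2·√5).
P = |-3|² / 10 = 9/10.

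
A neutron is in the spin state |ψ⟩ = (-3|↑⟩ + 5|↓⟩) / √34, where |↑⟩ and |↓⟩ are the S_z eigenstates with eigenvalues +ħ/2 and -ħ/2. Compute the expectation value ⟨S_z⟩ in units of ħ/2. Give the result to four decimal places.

⟨σ_z⟩ = |a|² - |b|² divided by |a|²+|b|², with a, b the |↑⟩, |↓⟩ amplitudes.
= (9 - 25)/34 = -16/34.
⟨S_z⟩ = (ħ/2)·⟨σ_z⟩.

-0.4706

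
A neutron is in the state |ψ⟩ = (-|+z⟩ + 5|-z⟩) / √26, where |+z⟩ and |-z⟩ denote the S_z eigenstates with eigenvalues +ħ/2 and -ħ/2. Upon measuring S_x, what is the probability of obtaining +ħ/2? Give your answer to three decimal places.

|+x⟩ = (|+z⟩ + |-z⟩)/√2, so ⟨+x|ψ⟩ = (4) / (√2·√26).
P = |4|² / 52 = 16/52.

0.308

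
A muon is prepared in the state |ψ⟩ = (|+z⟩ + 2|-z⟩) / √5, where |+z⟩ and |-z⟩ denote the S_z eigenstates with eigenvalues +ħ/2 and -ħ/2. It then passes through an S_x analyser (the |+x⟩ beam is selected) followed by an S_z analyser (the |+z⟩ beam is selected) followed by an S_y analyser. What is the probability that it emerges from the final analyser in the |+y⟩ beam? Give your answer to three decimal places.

First analyser (S_x): P(|+x⟩) = |⟨+x|ψ⟩|² = 9/10.
After stage 1 the state is |+x⟩; P(|+z⟩) = |⟨+z|+x⟩|² = 1/2.
After stage 2 the state is |+z⟩; P(|+y⟩) = |⟨+y|+z⟩|² = 1/2.
Joint probability = 9/10 × 1/2 × 1/2 = 0.225.

0.225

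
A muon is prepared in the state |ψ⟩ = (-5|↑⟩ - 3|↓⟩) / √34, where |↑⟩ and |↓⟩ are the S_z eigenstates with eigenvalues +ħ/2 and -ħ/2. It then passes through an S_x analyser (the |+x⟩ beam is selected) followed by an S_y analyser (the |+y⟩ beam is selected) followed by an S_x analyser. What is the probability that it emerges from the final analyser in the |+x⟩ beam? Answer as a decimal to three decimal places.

First analyser (S_x): P(|+x⟩) = |⟨+x|ψ⟩|² = 64/68.
After stage 1 the state is |+x⟩; P(|+y⟩) = |⟨+y|+x⟩|² = 1/2.
After stage 2 the state is |+y⟩; P(|+x⟩) = |⟨+x|+y⟩|² = 1/2.
Joint probability = 64/68 × 1/2 × 1/2 = 0.235.

0.235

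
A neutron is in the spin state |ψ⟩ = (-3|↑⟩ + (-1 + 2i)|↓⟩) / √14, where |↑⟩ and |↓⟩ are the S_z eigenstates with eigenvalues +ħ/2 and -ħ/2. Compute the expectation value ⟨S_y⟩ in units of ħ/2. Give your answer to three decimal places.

⟨σ_y⟩ = 2 Im(a* b)/(|a|²+|b|²) with a = -3, b = (-1 + 2i).
a* b = (3 - 6i), so ⟨σ_y⟩ = -12/14.
⟨S_y⟩ = (ħ/2)·⟨σ_y⟩.

-0.857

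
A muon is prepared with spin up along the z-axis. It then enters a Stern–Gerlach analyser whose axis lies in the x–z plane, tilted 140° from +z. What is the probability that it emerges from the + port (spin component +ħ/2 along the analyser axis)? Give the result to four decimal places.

For spin-½, the probability of finding spin-up along an axis at angle θ to the initial spin direction is cos²(θ/2); spin-down is sin²(θ/2).
θ = 140°, so P = cos²(70°) ≈ 0.1170.

0.1170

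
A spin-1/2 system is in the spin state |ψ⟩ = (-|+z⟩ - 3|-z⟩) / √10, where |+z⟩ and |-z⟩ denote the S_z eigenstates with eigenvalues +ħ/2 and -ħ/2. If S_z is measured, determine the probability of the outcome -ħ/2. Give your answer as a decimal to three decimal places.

0.900

The -ħ/2 outcome corresponds to |-z⟩. Its amplitude in |ψ⟩ is -3/√10.
P = |-3|² / 10 = 9/10.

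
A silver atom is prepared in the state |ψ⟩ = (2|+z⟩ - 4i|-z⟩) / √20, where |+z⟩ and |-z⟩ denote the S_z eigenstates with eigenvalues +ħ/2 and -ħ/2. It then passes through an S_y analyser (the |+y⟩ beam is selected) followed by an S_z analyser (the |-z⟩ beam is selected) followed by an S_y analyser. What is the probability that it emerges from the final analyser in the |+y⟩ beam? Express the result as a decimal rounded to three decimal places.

First analyser (S_y): P(|+y⟩) = |⟨+y|ψ⟩|² = 4/40.
After stage 1 the state is |+y⟩; P(|-z⟩) = |⟨-z|+y⟩|² = 1/2.
After stage 2 the state is |-z⟩; P(|+y⟩) = |⟨+y|-z⟩|² = 1/2.
Joint probability = 4/40 × 1/2 × 1/2 = 0.025.

0.025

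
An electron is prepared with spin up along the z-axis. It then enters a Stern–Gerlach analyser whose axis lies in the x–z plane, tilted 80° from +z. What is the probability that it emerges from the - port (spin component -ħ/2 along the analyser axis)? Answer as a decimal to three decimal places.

For spin-½, the probability of finding spin-up along an axis at angle θ to the initial spin direction is cos²(θ/2); spin-down is sin²(θ/2).
θ = 80°, so P = sin²(40°) ≈ 0.413.

0.413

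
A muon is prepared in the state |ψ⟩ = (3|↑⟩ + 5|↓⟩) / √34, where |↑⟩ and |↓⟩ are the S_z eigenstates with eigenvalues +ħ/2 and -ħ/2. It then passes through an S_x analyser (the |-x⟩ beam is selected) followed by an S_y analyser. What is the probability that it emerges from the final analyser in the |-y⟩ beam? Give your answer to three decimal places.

0.029

First analyser (S_x): P(|-x⟩) = |⟨-x|ψ⟩|² = 4/68.
After stage 1 the state is |-x⟩; P(|-y⟩) = |⟨-y|-x⟩|² = 1/2.
Joint probability = 4/68 × 1/2 = 0.029.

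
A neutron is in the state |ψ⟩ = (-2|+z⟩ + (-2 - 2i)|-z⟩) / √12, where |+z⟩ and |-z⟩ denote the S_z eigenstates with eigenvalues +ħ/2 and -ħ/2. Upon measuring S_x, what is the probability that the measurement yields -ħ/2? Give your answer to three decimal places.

|-x⟩ = (|+z⟩ - |-z⟩)/√2, so ⟨-x|ψ⟩ = (2i) / (√2·√12).
P = |2i|² / 24 = 4/24.

0.167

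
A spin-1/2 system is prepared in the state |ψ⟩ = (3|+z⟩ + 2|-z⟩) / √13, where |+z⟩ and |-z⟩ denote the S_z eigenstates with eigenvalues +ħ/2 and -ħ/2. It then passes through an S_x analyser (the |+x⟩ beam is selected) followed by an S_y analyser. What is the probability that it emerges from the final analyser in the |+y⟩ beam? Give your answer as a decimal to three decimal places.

0.481

First analyser (S_x): P(|+x⟩) = |⟨+x|ψ⟩|² = 25/26.
After stage 1 the state is |+x⟩; P(|+y⟩) = |⟨+y|+x⟩|² = 1/2.
Joint probability = 25/26 × 1/2 = 0.481.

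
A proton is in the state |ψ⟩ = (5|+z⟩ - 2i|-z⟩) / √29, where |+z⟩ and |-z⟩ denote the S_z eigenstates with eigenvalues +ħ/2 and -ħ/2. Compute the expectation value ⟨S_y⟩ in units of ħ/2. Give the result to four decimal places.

⟨σ_y⟩ = 2 Im(a* b)/(|a|²+|b|²) with a = 5, b = -2i.
a* b = -10i, so ⟨σ_y⟩ = -20/29.
⟨S_y⟩ = (ħ/2)·⟨σ_y⟩.

-0.6897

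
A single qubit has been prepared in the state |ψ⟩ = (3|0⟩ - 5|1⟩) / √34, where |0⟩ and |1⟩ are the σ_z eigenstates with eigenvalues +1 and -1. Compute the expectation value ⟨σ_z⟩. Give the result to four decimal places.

⟨σ_z⟩ = |a|² - |b|² divided by |a|²+|b|², with a, b the |0⟩, |1⟩ amplitudes.
= (9 - 25)/34 = -16/34.

-0.4706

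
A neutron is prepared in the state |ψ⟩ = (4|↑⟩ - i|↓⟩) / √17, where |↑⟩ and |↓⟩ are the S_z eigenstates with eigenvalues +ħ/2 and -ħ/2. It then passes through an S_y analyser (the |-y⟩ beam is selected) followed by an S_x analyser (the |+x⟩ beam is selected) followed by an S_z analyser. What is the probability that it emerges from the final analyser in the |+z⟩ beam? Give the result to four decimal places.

0.1838

First analyser (S_y): P(|-y⟩) = |⟨-y|ψ⟩|² = 25/34.
After stage 1 the state is |-y⟩; P(|+x⟩) = |⟨+x|-y⟩|² = 1/2.
After stage 2 the state is |+x⟩; P(|+z⟩) = |⟨+z|+x⟩|² = 1/2.
Joint probability = 25/34 × 1/2 × 1/2 = 0.1838.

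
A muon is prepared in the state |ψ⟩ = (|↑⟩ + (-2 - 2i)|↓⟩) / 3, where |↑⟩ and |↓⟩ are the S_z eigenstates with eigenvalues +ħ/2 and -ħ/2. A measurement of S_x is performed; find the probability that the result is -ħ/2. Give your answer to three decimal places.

0.722

|-x⟩ = (|↑⟩ - |↓⟩)/√2, so ⟨-x|ψ⟩ = (3 + 2i) / (√2·3).
P = |3 + 2i|² / 18 = 13/18.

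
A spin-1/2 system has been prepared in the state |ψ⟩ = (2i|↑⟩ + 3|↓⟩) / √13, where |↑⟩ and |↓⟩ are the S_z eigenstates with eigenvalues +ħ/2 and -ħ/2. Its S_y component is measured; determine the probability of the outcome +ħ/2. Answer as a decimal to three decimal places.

|+y⟩ = (|↑⟩ + i|↓⟩)/√2, so ⟨+y|ψ⟩ = (-i) / (√2·√13).
P = |-i|² / 26 = 1/26.

0.038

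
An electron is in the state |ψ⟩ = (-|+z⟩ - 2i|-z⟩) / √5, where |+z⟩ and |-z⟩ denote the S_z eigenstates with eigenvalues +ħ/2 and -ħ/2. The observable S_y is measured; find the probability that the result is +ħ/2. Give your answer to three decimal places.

0.900

|+y⟩ = (|+z⟩ + i|-z⟩)/√2, so ⟨+y|ψ⟩ = (-3) / (√2·√5).
P = |-3|² / 10 = 9/10.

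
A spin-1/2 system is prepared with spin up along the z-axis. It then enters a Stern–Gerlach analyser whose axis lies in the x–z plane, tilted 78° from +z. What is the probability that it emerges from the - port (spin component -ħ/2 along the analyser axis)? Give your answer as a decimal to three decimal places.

For spin-½, the probability of finding spin-up along an axis at angle θ to the initial spin direction is cos²(θ/2); spin-down is sin²(θ/2).
θ = 78°, so P = sin²(39°) ≈ 0.396.

0.396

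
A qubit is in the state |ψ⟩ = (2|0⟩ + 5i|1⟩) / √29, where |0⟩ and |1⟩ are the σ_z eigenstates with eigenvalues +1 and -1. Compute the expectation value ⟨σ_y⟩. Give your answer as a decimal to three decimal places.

0.690

⟨σ_y⟩ = 2 Im(a* b)/(|a|²+|b|²) with a = 2, b = 5i.
a* b = 10i, so ⟨σ_y⟩ = 20/29.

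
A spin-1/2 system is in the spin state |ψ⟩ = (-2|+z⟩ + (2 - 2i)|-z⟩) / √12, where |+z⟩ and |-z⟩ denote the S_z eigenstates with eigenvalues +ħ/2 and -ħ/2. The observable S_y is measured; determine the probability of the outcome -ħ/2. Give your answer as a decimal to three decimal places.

0.167

|-y⟩ = (|+z⟩ - i|-z⟩)/√2, so ⟨-y|ψ⟩ = (2i) / (√2·√12).
P = |2i|² / 24 = 4/24.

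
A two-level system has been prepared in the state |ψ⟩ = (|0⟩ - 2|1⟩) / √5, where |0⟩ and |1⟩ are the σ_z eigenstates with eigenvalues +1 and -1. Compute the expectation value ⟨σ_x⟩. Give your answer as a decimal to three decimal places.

⟨σ_x⟩ = 2 Re(a* b)/(|a|²+|b|²) with a = 1, b = -2.
a* b = -2, so ⟨σ_x⟩ = -4/5.

-0.800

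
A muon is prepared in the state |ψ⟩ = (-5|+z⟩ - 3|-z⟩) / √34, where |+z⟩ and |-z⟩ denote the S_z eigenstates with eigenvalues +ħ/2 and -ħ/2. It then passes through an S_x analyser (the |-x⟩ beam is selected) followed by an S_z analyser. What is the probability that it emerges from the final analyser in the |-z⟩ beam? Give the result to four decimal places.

First analyser (S_x): P(|-x⟩) = |⟨-x|ψ⟩|² = 4/68.
After stage 1 the state is |-x⟩; P(|-z⟩) = |⟨-z|-x⟩|² = 1/2.
Joint probability = 4/68 × 1/2 = 0.0294.

0.0294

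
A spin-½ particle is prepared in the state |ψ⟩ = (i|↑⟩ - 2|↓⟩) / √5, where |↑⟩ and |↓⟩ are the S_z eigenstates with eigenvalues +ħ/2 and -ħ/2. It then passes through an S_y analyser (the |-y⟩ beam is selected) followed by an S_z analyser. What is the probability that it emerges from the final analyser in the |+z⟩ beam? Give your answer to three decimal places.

0.050

First analyser (S_y): P(|-y⟩) = |⟨-y|ψ⟩|² = 1/10.
After stage 1 the state is |-y⟩; P(|+z⟩) = |⟨+z|-y⟩|² = 1/2.
Joint probability = 1/10 × 1/2 = 0.050.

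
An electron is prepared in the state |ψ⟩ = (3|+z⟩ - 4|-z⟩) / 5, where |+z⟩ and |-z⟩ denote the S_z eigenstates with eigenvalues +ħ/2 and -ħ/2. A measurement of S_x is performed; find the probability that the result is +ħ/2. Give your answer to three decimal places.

|+x⟩ = (|+z⟩ + |-z⟩)/√2, so ⟨+x|ψ⟩ = (-1) / (√2·5).
P = |-1|² / 50 = 1/50.

0.020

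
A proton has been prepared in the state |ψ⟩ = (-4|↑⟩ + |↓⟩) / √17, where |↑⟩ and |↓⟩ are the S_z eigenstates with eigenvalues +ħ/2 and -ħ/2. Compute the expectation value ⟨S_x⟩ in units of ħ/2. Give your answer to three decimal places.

⟨σ_x⟩ = 2 Re(a* b)/(|a|²+|b|²) with a = -4, b = 1.
a* b = -4, so ⟨σ_x⟩ = -8/17.
⟨S_x⟩ = (ħ/2)·⟨σ_x⟩.

-0.471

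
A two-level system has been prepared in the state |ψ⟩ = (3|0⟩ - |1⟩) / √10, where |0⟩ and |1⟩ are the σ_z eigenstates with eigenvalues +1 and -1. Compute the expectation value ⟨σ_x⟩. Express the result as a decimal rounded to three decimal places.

-0.600

⟨σ_x⟩ = 2 Re(a* b)/(|a|²+|b|²) with a = 3, b = -1.
a* b = -3, so ⟨σ_x⟩ = -6/10.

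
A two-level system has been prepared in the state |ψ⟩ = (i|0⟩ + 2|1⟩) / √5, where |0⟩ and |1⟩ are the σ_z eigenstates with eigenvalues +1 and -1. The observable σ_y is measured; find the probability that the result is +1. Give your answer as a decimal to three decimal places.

0.100

|+y⟩ = (|0⟩ + i|1⟩)/√2, so ⟨+y|ψ⟩ = (-i) / (√2·√5).
P = |-i|² / 10 = 1/10.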